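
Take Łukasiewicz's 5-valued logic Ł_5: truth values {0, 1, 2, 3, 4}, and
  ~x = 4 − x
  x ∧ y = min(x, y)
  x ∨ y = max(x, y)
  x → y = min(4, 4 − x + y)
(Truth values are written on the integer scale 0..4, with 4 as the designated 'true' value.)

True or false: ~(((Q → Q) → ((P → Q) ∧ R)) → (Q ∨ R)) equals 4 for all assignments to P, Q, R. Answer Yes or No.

Counterexample: take P = 0, Q = 0, R = 0.
Q → Q = 0 → 0 = 4
P → Q = 0 → 0 = 4
(P → Q) ∧ R = 4 ∧ 0 = 0
(Q → Q) → ((P → Q) ∧ R) = 4 → 0 = 0
Q ∨ R = 0 ∨ 0 = 0
((Q → Q) → ((P → Q) ∧ R)) → (Q ∨ R) = 0 → 0 = 4
~(((Q → Q) → ((P → Q) ∧ R)) → (Q ∨ R)) = ~4 = 0
This gives 0 ≠ 4.

No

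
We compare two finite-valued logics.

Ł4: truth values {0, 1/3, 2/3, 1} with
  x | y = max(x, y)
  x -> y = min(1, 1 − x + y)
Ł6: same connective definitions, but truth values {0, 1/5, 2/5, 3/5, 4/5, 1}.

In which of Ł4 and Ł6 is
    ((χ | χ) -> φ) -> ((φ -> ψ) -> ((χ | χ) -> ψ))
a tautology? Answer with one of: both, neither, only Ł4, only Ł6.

both

In Ł4: every assignment gives 1 — tautology.
In Ł6: every assignment gives 1 — tautology.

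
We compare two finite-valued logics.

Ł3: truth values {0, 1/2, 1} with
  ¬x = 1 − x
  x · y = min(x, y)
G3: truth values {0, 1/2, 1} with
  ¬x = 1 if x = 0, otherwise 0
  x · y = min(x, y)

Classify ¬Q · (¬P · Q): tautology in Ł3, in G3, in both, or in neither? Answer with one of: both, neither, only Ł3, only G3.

In Ł3: at P = 0, Q = 0 the value is 0 — not a tautology.
In G3: at P = 0, Q = 0 the value is 0 — not a tautology.

neither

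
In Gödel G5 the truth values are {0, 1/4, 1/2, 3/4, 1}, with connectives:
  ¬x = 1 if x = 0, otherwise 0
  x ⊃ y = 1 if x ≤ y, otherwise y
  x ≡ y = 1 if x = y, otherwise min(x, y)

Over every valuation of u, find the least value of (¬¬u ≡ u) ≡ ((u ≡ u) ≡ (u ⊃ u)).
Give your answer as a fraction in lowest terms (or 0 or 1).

1/4

Take u = 1/4:
¬u = ¬1/4 = 0
¬¬u = ¬0 = 1
¬¬u ≡ u = 1 ≡ 1/4 = 1/4
u ≡ u = 1/4 ≡ 1/4 = 1
u ⊃ u = 1/4 ⊃ 1/4 = 1
(u ≡ u) ≡ (u ⊃ u) = 1 ≡ 1 = 1
(¬¬u ≡ u) ≡ ((u ≡ u) ≡ (u ⊃ u)) = 1/4 ≡ 1 = 1/4
No assignment yields a value below 1/4, so this is the minimum.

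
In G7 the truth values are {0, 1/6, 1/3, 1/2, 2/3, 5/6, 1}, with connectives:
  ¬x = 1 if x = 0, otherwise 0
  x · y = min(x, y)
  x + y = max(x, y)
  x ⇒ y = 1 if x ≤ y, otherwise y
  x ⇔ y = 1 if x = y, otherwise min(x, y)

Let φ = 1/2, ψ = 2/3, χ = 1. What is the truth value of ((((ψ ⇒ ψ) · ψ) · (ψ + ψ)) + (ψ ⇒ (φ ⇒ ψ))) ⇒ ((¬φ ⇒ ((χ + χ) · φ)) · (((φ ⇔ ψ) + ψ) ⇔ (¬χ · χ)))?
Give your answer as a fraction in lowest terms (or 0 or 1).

0

ψ ⇒ ψ = 2/3 ⇒ 2/3 = 1
(ψ ⇒ ψ) · ψ = 1 · 2/3 = 2/3
ψ + ψ = 2/3 + 2/3 = 2/3
((ψ ⇒ ψ) · ψ) · (ψ + ψ) = 2/3 · 2/3 = 2/3
φ ⇒ ψ = 1/2 ⇒ 2/3 = 1
ψ ⇒ (φ ⇒ ψ) = 2/3 ⇒ 1 = 1
(((ψ ⇒ ψ) · ψ) · (ψ + ψ)) + (ψ ⇒ (φ ⇒ ψ)) = 2/3 + 1 = 1
¬φ = ¬1/2 = 0
χ + χ = 1 + 1 = 1
(χ + χ) · φ = 1 · 1/2 = 1/2
¬φ ⇒ ((χ + χ) · φ) = 0 ⇒ 1/2 = 1
φ ⇔ ψ = 1/2 ⇔ 2/3 = 1/2
(φ ⇔ ψ) + ψ = 1/2 + 2/3 = 2/3
¬χ = ¬1 = 0
¬χ · χ = 0 · 1 = 0
((φ ⇔ ψ) + ψ) ⇔ (¬χ · χ) = 2/3 ⇔ 0 = 0
(¬φ ⇒ ((χ + χ) · φ)) · (((φ ⇔ ψ) + ψ) ⇔ (¬χ · χ)) = 1 · 0 = 0
((((ψ ⇒ ψ) · ψ) · (ψ + ψ)) + (ψ ⇒ (φ ⇒ ψ))) ⇒ ((¬φ ⇒ ((χ + χ) · φ)) · (((φ ⇔ ψ) + ψ) ⇔ (¬χ · χ))) = 1 ⇒ 0 = 0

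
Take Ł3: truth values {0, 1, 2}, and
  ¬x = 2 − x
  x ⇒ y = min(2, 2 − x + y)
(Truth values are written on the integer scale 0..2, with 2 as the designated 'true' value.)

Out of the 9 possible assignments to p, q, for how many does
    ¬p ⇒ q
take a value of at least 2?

p = 0, q = 0 ↦ 0  <
p = 0, q = 1 ↦ 1  <
p = 0, q = 2 ↦ 2  ≥
p = 1, q = 0 ↦ 1  <
p = 1, q = 1 ↦ 2  ≥
p = 1, q = 2 ↦ 2  ≥
p = 2, q = 0 ↦ 2  ≥
p = 2, q = 1 ↦ 2  ≥
p = 2, q = 2 ↦ 2  ≥
So 6 of the 9 assignments meet the threshold.

6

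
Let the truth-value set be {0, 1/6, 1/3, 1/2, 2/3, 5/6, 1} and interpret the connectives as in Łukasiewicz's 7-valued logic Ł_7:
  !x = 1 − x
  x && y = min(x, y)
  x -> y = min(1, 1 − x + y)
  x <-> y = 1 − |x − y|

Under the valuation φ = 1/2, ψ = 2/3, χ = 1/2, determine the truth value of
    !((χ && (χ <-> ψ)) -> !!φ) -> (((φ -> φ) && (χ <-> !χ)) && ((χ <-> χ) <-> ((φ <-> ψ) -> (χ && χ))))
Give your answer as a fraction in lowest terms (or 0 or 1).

χ <-> ψ = 1/2 <-> 2/3 = 5/6
χ && (χ <-> ψ) = 1/2 && 5/6 = 1/2
!φ = !1/2 = 1/2
!!φ = !1/2 = 1/2
(χ && (χ <-> ψ)) -> !!φ = 1/2 -> 1/2 = 1
!((χ && (χ <-> ψ)) -> !!φ) = !1 = 0
φ -> φ = 1/2 -> 1/2 = 1
!χ = !1/2 = 1/2
χ <-> !χ = 1/2 <-> 1/2 = 1
(φ -> φ) && (χ <-> !χ) = 1 && 1 = 1
χ <-> χ = 1/2 <-> 1/2 = 1
φ <-> ψ = 1/2 <-> 2/3 = 5/6
χ && χ = 1/2 && 1/2 = 1/2
(φ <-> ψ) -> (χ && χ) = 5/6 -> 1/2 = 2/3
(χ <-> χ) <-> ((φ <-> ψ) -> (χ && χ)) = 1 <-> 2/3 = 2/3
((φ -> φ) && (χ <-> !χ)) && ((χ <-> χ) <-> ((φ <-> ψ) -> (χ && χ))) = 1 && 2/3 = 2/3
!((χ && (χ <-> ψ)) -> !!φ) -> (((φ -> φ) && (χ <-> !χ)) && ((χ <-> χ) <-> ((φ <-> ψ) -> (χ && χ)))) = 0 -> 2/3 = 1

1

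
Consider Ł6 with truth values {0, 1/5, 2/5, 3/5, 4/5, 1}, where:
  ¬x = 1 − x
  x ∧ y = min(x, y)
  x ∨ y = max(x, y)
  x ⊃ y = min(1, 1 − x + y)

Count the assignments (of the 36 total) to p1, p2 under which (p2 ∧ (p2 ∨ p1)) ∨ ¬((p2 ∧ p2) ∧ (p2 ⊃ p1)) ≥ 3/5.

value 1: 12 assignments (counts)
value 4/5: 12 assignments (counts)
value 3/5: 12 assignments (counts)
So 36 of the 36 assignments meet the threshold.

36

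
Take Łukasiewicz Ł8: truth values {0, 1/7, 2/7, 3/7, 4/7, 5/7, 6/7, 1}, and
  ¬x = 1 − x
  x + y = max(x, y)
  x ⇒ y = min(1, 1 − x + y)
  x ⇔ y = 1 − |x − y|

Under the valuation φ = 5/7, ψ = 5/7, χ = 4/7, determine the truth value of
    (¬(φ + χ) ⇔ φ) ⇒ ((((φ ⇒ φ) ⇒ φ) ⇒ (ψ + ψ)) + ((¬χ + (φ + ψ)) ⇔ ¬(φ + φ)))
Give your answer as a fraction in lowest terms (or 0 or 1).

φ + χ = 5/7 + 4/7 = 5/7
¬(φ + χ) = ¬5/7 = 2/7
¬(φ + χ) ⇔ φ = 2/7 ⇔ 5/7 = 4/7
φ ⇒ φ = 5/7 ⇒ 5/7 = 1
(φ ⇒ φ) ⇒ φ = 1 ⇒ 5/7 = 5/7
ψ + ψ = 5/7 + 5/7 = 5/7
((φ ⇒ φ) ⇒ φ) ⇒ (ψ + ψ) = 5/7 ⇒ 5/7 = 1
¬χ = ¬4/7 = 3/7
φ + ψ = 5/7 + 5/7 = 5/7
¬χ + (φ + ψ) = 3/7 + 5/7 = 5/7
φ + φ = 5/7 + 5/7 = 5/7
¬(φ + φ) = ¬5/7 = 2/7
(¬χ + (φ + ψ)) ⇔ ¬(φ + φ) = 5/7 ⇔ 2/7 = 4/7
(((φ ⇒ φ) ⇒ φ) ⇒ (ψ + ψ)) + ((¬χ + (φ + ψ)) ⇔ ¬(φ + φ)) = 1 + 4/7 = 1
(¬(φ + χ) ⇔ φ) ⇒ ((((φ ⇒ φ) ⇒ φ) ⇒ (ψ + ψ)) + ((¬χ + (φ + ψ)) ⇔ ¬(φ + φ))) = 4/7 ⇒ 1 = 1

1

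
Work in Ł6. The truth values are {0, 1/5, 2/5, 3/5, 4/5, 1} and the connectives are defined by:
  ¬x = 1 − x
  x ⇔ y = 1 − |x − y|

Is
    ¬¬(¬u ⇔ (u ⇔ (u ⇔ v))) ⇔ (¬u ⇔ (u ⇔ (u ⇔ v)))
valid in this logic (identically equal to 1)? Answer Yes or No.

Yes

At u = 2/5, v = 3/5, for instance:
¬u = ¬2/5 = 3/5
u ⇔ v = 2/5 ⇔ 3/5 = 4/5
u ⇔ (u ⇔ v) = 2/5 ⇔ 4/5 = 3/5
¬u ⇔ (u ⇔ (u ⇔ v)) = 3/5 ⇔ 3/5 = 1
¬(¬u ⇔ (u ⇔ (u ⇔ v))) = ¬1 = 0
¬¬(¬u ⇔ (u ⇔ (u ⇔ v))) = ¬0 = 1
¬¬(¬u ⇔ (u ⇔ (u ⇔ v))) ⇔ (¬u ⇔ (u ⇔ (u ⇔ v))) = 1 ⇔ 1 = 1
and checking the remaining 35 assignments likewise gives ≥ 1 in every case.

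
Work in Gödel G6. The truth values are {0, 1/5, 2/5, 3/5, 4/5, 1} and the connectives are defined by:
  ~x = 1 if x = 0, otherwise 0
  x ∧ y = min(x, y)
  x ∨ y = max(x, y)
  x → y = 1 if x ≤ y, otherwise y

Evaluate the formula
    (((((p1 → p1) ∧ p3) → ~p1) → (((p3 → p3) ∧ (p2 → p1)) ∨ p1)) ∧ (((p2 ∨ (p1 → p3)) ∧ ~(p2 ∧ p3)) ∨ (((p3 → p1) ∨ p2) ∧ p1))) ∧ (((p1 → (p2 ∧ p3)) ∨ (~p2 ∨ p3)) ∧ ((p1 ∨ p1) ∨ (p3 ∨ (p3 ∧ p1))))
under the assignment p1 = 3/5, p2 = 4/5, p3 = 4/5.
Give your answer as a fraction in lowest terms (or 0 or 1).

3/5

p1 → p1 = 3/5 → 3/5 = 1
(p1 → p1) ∧ p3 = 1 ∧ 4/5 = 4/5
~p1 = ~3/5 = 0
((p1 → p1) ∧ p3) → ~p1 = 4/5 → 0 = 0
p3 → p3 = 4/5 → 4/5 = 1
p2 → p1 = 4/5 → 3/5 = 3/5
(p3 → p3) ∧ (p2 → p1) = 1 ∧ 3/5 = 3/5
((p3 → p3) ∧ (p2 → p1)) ∨ p1 = 3/5 ∨ 3/5 = 3/5
(((p1 → p1) ∧ p3) → ~p1) → (((p3 → p3) ∧ (p2 → p1)) ∨ p1) = 0 → 3/5 = 1
p1 → p3 = 3/5 → 4/5 = 1
p2 ∨ (p1 → p3) = 4/5 ∨ 1 = 1
p2 ∧ p3 = 4/5 ∧ 4/5 = 4/5
~(p2 ∧ p3) = ~4/5 = 0
(p2 ∨ (p1 → p3)) ∧ ~(p2 ∧ p3) = 1 ∧ 0 = 0
p3 → p1 = 4/5 → 3/5 = 3/5
(p3 → p1) ∨ p2 = 3/5 ∨ 4/5 = 4/5
((p3 → p1) ∨ p2) ∧ p1 = 4/5 ∧ 3/5 = 3/5
((p2 ∨ (p1 → p3)) ∧ ~(p2 ∧ p3)) ∨ (((p3 → p1) ∨ p2) ∧ p1) = 0 ∨ 3/5 = 3/5
((((p1 → p1) ∧ p3) → ~p1) → (((p3 → p3) ∧ (p2 → p1)) ∨ p1)) ∧ (((p2 ∨ (p1 → p3)) ∧ ~(p2 ∧ p3)) ∨ (((p3 → p1) ∨ p2) ∧ p1)) = 1 ∧ 3/5 = 3/5
p2 ∧ p3 = 4/5 ∧ 4/5 = 4/5
p1 → (p2 ∧ p3) = 3/5 → 4/5 = 1
~p2 = ~4/5 = 0
~p2 ∨ p3 = 0 ∨ 4/5 = 4/5
(p1 → (p2 ∧ p3)) ∨ (~p2 ∨ p3) = 1 ∨ 4/5 = 1
p1 ∨ p1 = 3/5 ∨ 3/5 = 3/5
p3 ∧ p1 = 4/5 ∧ 3/5 = 3/5
p3 ∨ (p3 ∧ p1) = 4/5 ∨ 3/5 = 4/5
(p1 ∨ p1) ∨ (p3 ∨ (p3 ∧ p1)) = 3/5 ∨ 4/5 = 4/5
((p1 → (p2 ∧ p3)) ∨ (~p2 ∨ p3)) ∧ ((p1 ∨ p1) ∨ (p3 ∨ (p3 ∧ p1))) = 1 ∧ 4/5 = 4/5
(((((p1 → p1) ∧ p3) → ~p1) → (((p3 → p3) ∧ (p2 → p1)) ∨ p1)) ∧ (((p2 ∨ (p1 → p3)) ∧ ~(p2 ∧ p3)) ∨ (((p3 → p1) ∨ p2) ∧ p1))) ∧ (((p1 → (p2 ∧ p3)) ∨ (~p2 ∨ p3)) ∧ ((p1 ∨ p1) ∨ (p3 ∨ (p3 ∧ p1)))) = 3/5 ∧ 4/5 = 3/5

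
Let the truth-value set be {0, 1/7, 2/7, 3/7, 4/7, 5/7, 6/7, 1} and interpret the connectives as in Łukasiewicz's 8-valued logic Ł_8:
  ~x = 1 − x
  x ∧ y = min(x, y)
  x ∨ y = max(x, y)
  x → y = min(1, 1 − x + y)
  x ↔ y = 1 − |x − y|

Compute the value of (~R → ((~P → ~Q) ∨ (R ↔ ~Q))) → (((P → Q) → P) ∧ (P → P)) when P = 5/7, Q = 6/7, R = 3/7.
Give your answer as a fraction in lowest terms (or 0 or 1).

5/7

~R = ~3/7 = 4/7
~P = ~5/7 = 2/7
~Q = ~6/7 = 1/7
~P → ~Q = 2/7 → 1/7 = 6/7
~Q = ~6/7 = 1/7
R ↔ ~Q = 3/7 ↔ 1/7 = 5/7
(~P → ~Q) ∨ (R ↔ ~Q) = 6/7 ∨ 5/7 = 6/7
~R → ((~P → ~Q) ∨ (R ↔ ~Q)) = 4/7 → 6/7 = 1
P → Q = 5/7 → 6/7 = 1
(P → Q) → P = 1 → 5/7 = 5/7
P → P = 5/7 → 5/7 = 1
((P → Q) → P) ∧ (P → P) = 5/7 ∧ 1 = 5/7
(~R → ((~P → ~Q) ∨ (R ↔ ~Q))) → (((P → Q) → P) ∧ (P → P)) = 1 → 5/7 = 5/7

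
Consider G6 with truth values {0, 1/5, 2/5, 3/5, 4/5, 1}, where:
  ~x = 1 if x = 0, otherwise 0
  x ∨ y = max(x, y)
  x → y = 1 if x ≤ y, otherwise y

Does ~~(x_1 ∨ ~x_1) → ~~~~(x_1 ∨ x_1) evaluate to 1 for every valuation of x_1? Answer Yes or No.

Counterexample: take x_1 = 0.
~x_1 = ~0 = 1
x_1 ∨ ~x_1 = 0 ∨ 1 = 1
~(x_1 ∨ ~x_1) = ~1 = 0
~~(x_1 ∨ ~x_1) = ~0 = 1
x_1 ∨ x_1 = 0 ∨ 0 = 0
~(x_1 ∨ x_1) = ~0 = 1
~~(x_1 ∨ x_1) = ~1 = 0
~~~(x_1 ∨ x_1) = ~0 = 1
~~~~(x_1 ∨ x_1) = ~1 = 0
~~(x_1 ∨ ~x_1) → ~~~~(x_1 ∨ x_1) = 1 → 0 = 0
This gives 0 ≠ 1.

No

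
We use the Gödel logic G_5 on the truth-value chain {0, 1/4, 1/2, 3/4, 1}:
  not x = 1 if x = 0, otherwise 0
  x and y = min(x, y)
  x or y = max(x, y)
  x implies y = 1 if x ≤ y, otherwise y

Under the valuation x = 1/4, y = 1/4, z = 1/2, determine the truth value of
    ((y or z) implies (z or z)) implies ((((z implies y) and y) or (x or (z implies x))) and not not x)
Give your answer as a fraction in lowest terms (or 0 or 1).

1/4

y or z = 1/4 or 1/2 = 1/2
z or z = 1/2 or 1/2 = 1/2
(y or z) implies (z or z) = 1/2 implies 1/2 = 1
z implies y = 1/2 implies 1/4 = 1/4
(z implies y) and y = 1/4 and 1/4 = 1/4
z implies x = 1/2 implies 1/4 = 1/4
x or (z implies x) = 1/4 or 1/4 = 1/4
((z implies y) and y) or (x or (z implies x)) = 1/4 or 1/4 = 1/4
not x = not 1/4 = 0
not not x = not 0 = 1
(((z implies y) and y) or (x or (z implies x))) and not not x = 1/4 and 1 = 1/4
((y or z) implies (z or z)) implies ((((z implies y) and y) or (x or (z implies x))) and not not x) = 1 implies 1/4 = 1/4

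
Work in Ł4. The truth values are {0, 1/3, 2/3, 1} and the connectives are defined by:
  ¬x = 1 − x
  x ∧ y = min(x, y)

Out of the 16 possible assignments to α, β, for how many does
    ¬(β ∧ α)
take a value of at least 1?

7

α = 0, β = 0 ↦ 1  ≥
α = 0, β = 1/3 ↦ 1  ≥
α = 0, β = 2/3 ↦ 1  ≥
α = 0, β = 1 ↦ 1  ≥
α = 1/3, β = 0 ↦ 1  ≥
α = 1/3, β = 1/3 ↦ 2/3  <
α = 1/3, β = 2/3 ↦ 2/3  <
α = 1/3, β = 1 ↦ 2/3  <
α = 2/3, β = 0 ↦ 1  ≥
α = 2/3, β = 1/3 ↦ 2/3  <
α = 2/3, β = 2/3 ↦ 1/3  <
α = 2/3, β = 1 ↦ 1/3  <
α = 1, β = 0 ↦ 1  ≥
α = 1, β = 1/3 ↦ 2/3  <
α = 1, β = 2/3 ↦ 1/3  <
α = 1, β = 1 ↦ 0  <
So 7 of the 16 assignments meet the threshold.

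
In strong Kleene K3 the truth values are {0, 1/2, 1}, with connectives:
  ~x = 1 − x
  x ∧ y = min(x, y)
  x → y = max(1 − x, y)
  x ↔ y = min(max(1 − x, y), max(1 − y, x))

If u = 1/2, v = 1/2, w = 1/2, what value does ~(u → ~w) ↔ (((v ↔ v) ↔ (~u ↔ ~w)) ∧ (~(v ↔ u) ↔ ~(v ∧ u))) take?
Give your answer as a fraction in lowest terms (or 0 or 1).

1/2

~w = ~1/2 = 1/2
u → ~w = 1/2 → 1/2 = 1/2
~(u → ~w) = ~1/2 = 1/2
v ↔ v = 1/2 ↔ 1/2 = 1/2
~u = ~1/2 = 1/2
~w = ~1/2 = 1/2
~u ↔ ~w = 1/2 ↔ 1/2 = 1/2
(v ↔ v) ↔ (~u ↔ ~w) = 1/2 ↔ 1/2 = 1/2
v ↔ u = 1/2 ↔ 1/2 = 1/2
~(v ↔ u) = ~1/2 = 1/2
v ∧ u = 1/2 ∧ 1/2 = 1/2
~(v ∧ u) = ~1/2 = 1/2
~(v ↔ u) ↔ ~(v ∧ u) = 1/2 ↔ 1/2 = 1/2
((v ↔ v) ↔ (~u ↔ ~w)) ∧ (~(v ↔ u) ↔ ~(v ∧ u)) = 1/2 ∧ 1/2 = 1/2
~(u → ~w) ↔ (((v ↔ v) ↔ (~u ↔ ~w)) ∧ (~(v ↔ u) ↔ ~(v ∧ u))) = 1/2 ↔ 1/2 = 1/2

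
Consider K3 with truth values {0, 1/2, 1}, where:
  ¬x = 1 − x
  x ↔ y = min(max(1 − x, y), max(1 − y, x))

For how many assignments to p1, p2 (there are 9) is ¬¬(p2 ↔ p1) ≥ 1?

p1 = 0, p2 = 0 ↦ 1  ≥
p1 = 0, p2 = 1/2 ↦ 1/2  <
p1 = 0, p2 = 1 ↦ 0  <
p1 = 1/2, p2 = 0 ↦ 1/2  <
p1 = 1/2, p2 = 1/2 ↦ 1/2  <
p1 = 1/2, p2 = 1 ↦ 1/2  <
p1 = 1, p2 = 0 ↦ 0  <
p1 = 1, p2 = 1/2 ↦ 1/2  <
p1 = 1, p2 = 1 ↦ 1  ≥
So 2 of the 9 assignments meet the threshold.

2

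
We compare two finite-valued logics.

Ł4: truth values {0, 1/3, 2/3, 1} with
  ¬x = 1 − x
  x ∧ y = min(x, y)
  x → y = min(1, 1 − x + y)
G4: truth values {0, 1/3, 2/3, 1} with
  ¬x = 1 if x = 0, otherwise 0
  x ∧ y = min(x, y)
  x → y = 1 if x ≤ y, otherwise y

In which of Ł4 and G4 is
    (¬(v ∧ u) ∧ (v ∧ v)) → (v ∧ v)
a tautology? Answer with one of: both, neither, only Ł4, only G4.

In Ł4: every assignment gives 1 — tautology.
In G4: every assignment gives 1 — tautology.

both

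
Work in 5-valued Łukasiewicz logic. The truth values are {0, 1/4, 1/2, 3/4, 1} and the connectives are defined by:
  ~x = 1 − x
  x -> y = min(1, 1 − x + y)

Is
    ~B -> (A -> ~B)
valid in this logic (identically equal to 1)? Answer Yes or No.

At A = 1, B = 1/2, for instance:
~B = ~1/2 = 1/2
A -> ~B = 1 -> 1/2 = 1/2
~B -> (A -> ~B) = 1/2 -> 1/2 = 1
and checking the remaining 24 assignments likewise gives ≥ 1 in every case.

Yes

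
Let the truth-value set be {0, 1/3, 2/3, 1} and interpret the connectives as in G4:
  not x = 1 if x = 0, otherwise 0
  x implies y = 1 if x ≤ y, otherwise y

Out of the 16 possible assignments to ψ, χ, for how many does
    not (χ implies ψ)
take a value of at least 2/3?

3

ψ = 0, χ = 0 ↦ 0  <
ψ = 0, χ = 1/3 ↦ 1  ≥
ψ = 0, χ = 2/3 ↦ 1  ≥
ψ = 0, χ = 1 ↦ 1  ≥
ψ = 1/3, χ = 0 ↦ 0  <
ψ = 1/3, χ = 1/3 ↦ 0  <
ψ = 1/3, χ = 2/3 ↦ 0  <
ψ = 1/3, χ = 1 ↦ 0  <
ψ = 2/3, χ = 0 ↦ 0  <
ψ = 2/3, χ = 1/3 ↦ 0  <
ψ = 2/3, χ = 2/3 ↦ 0  <
ψ = 2/3, χ = 1 ↦ 0  <
ψ = 1, χ = 0 ↦ 0  <
ψ = 1, χ = 1/3 ↦ 0  <
ψ = 1, χ = 2/3 ↦ 0  <
ψ = 1, χ = 1 ↦ 0  <
So 3 of the 16 assignments meet the threshold.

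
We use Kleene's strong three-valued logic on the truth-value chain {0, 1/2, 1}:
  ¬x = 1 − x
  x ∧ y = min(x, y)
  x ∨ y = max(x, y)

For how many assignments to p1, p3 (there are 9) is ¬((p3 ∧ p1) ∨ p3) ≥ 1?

p1 = 0, p3 = 0 ↦ 1  ≥
p1 = 0, p3 = 1/2 ↦ 1/2  <
p1 = 0, p3 = 1 ↦ 0  <
p1 = 1/2, p3 = 0 ↦ 1  ≥
p1 = 1/2, p3 = 1/2 ↦ 1/2  <
p1 = 1/2, p3 = 1 ↦ 0  <
p1 = 1, p3 = 0 ↦ 1  ≥
p1 = 1, p3 = 1/2 ↦ 1/2  <
p1 = 1, p3 = 1 ↦ 0  <
So 3 of the 9 assignments meet the threshold.

3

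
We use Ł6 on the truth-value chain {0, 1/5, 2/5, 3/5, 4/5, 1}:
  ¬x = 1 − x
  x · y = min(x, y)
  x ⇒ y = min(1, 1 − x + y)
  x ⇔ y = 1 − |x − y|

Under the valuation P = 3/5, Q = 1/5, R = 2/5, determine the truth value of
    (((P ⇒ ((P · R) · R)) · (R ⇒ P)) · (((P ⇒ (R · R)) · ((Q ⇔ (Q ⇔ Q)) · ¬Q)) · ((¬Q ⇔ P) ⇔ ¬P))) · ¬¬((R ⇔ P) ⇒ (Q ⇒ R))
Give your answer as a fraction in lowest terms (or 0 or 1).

1/5

P · R = 3/5 · 2/5 = 2/5
(P · R) · R = 2/5 · 2/5 = 2/5
P ⇒ ((P · R) · R) = 3/5 ⇒ 2/5 = 4/5
R ⇒ P = 2/5 ⇒ 3/5 = 1
(P ⇒ ((P · R) · R)) · (R ⇒ P) = 4/5 · 1 = 4/5
R · R = 2/5 · 2/5 = 2/5
P ⇒ (R · R) = 3/5 ⇒ 2/5 = 4/5
Q ⇔ Q = 1/5 ⇔ 1/5 = 1
Q ⇔ (Q ⇔ Q) = 1/5 ⇔ 1 = 1/5
¬Q = ¬1/5 = 4/5
(Q ⇔ (Q ⇔ Q)) · ¬Q = 1/5 · 4/5 = 1/5
(P ⇒ (R · R)) · ((Q ⇔ (Q ⇔ Q)) · ¬Q) = 4/5 · 1/5 = 1/5
¬Q = ¬1/5 = 4/5
¬Q ⇔ P = 4/5 ⇔ 3/5 = 4/5
¬P = ¬3/5 = 2/5
(¬Q ⇔ P) ⇔ ¬P = 4/5 ⇔ 2/5 = 3/5
((P ⇒ (R · R)) · ((Q ⇔ (Q ⇔ Q)) · ¬Q)) · ((¬Q ⇔ P) ⇔ ¬P) = 1/5 · 3/5 = 1/5
((P ⇒ ((P · R) · R)) · (R ⇒ P)) · (((P ⇒ (R · R)) · ((Q ⇔ (Q ⇔ Q)) · ¬Q)) · ((¬Q ⇔ P) ⇔ ¬P)) = 4/5 · 1/5 = 1/5
R ⇔ P = 2/5 ⇔ 3/5 = 4/5
Q ⇒ R = 1/5 ⇒ 2/5 = 1
(R ⇔ P) ⇒ (Q ⇒ R) = 4/5 ⇒ 1 = 1
¬((R ⇔ P) ⇒ (Q ⇒ R)) = ¬1 = 0
¬¬((R ⇔ P) ⇒ (Q ⇒ R)) = ¬0 = 1
(((P ⇒ ((P · R) · R)) · (R ⇒ P)) · (((P ⇒ (R · R)) · ((Q ⇔ (Q ⇔ Q)) · ¬Q)) · ((¬Q ⇔ P) ⇔ ¬P))) · ¬¬((R ⇔ P) ⇒ (Q ⇒ R)) = 1/5 · 1 = 1/5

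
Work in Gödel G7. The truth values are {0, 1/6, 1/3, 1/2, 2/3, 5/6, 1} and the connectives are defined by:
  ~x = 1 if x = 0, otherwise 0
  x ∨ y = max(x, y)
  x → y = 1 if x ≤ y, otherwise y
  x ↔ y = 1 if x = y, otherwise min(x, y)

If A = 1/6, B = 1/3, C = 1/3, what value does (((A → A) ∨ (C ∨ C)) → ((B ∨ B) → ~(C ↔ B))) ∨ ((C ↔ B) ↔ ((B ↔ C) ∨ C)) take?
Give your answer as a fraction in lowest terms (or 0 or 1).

A → A = 1/6 → 1/6 = 1
C ∨ C = 1/3 ∨ 1/3 = 1/3
(A → A) ∨ (C ∨ C) = 1 ∨ 1/3 = 1
B ∨ B = 1/3 ∨ 1/3 = 1/3
C ↔ B = 1/3 ↔ 1/3 = 1
~(C ↔ B) = ~1 = 0
(B ∨ B) → ~(C ↔ B) = 1/3 → 0 = 0
((A → A) ∨ (C ∨ C)) → ((B ∨ B) → ~(C ↔ B)) = 1 → 0 = 0
C ↔ B = 1/3 ↔ 1/3 = 1
B ↔ C = 1/3 ↔ 1/3 = 1
(B ↔ C) ∨ C = 1 ∨ 1/3 = 1
(C ↔ B) ↔ ((B ↔ C) ∨ C) = 1 ↔ 1 = 1
(((A → A) ∨ (C ∨ C)) → ((B ∨ B) → ~(C ↔ B))) ∨ ((C ↔ B) ↔ ((B ↔ C) ∨ C)) = 0 ∨ 1 = 1

1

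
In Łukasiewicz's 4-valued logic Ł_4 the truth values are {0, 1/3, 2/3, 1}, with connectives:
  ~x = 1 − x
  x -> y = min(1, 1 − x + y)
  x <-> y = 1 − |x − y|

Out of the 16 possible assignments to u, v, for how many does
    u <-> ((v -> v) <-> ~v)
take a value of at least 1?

u = 0, v = 0 ↦ 0  <
u = 0, v = 1/3 ↦ 1/3  <
u = 0, v = 2/3 ↦ 2/3  <
u = 0, v = 1 ↦ 1  ≥
u = 1/3, v = 0 ↦ 1/3  <
u = 1/3, v = 1/3 ↦ 2/3  <
u = 1/3, v = 2/3 ↦ 1  ≥
u = 1/3, v = 1 ↦ 2/3  <
u = 2/3, v = 0 ↦ 2/3  <
u = 2/3, v = 1/3 ↦ 1  ≥
u = 2/3, v = 2/3 ↦ 2/3  <
u = 2/3, v = 1 ↦ 1/3  <
u = 1, v = 0 ↦ 1  ≥
u = 1, v = 1/3 ↦ 2/3  <
u = 1, v = 2/3 ↦ 1/3  <
u = 1, v = 1 ↦ 0  <
So 4 of the 16 assignments meet the threshold.

4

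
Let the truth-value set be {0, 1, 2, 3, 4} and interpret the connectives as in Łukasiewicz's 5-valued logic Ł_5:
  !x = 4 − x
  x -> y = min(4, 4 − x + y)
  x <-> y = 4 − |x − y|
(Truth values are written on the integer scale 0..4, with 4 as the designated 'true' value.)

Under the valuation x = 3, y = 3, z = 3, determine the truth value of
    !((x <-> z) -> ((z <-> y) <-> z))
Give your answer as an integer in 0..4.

x <-> z = 3 <-> 3 = 4
z <-> y = 3 <-> 3 = 4
(z <-> y) <-> z = 4 <-> 3 = 3
(x <-> z) -> ((z <-> y) <-> z) = 4 -> 3 = 3
!((x <-> z) -> ((z <-> y) <-> z)) = !3 = 1

1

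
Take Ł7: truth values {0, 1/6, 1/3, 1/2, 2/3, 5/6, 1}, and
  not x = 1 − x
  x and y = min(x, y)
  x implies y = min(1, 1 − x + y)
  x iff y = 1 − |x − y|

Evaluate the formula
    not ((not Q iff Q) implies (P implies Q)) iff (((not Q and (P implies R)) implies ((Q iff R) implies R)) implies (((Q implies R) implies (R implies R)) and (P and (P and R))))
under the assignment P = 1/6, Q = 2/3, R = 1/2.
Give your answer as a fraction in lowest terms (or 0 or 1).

not Q = not 2/3 = 1/3
not Q iff Q = 1/3 iff 2/3 = 2/3
P implies Q = 1/6 implies 2/3 = 1
(not Q iff Q) implies (P implies Q) = 2/3 implies 1 = 1
not ((not Q iff Q) implies (P implies Q)) = not 1 = 0
not Q = not 2/3 = 1/3
P implies R = 1/6 implies 1/2 = 1
not Q and (P implies R) = 1/3 and 1 = 1/3
Q iff R = 2/3 iff 1/2 = 5/6
(Q iff R) implies R = 5/6 implies 1/2 = 2/3
(not Q and (P implies R)) implies ((Q iff R) implies R) = 1/3 implies 2/3 = 1
Q implies R = 2/3 implies 1/2 = 5/6
R implies R = 1/2 implies 1/2 = 1
(Q implies R) implies (R implies R) = 5/6 implies 1 = 1
P and R = 1/6 and 1/2 = 1/6
P and (P and R) = 1/6 and 1/6 = 1/6
((Q implies R) implies (R implies R)) and (P and (P and R)) = 1 and 1/6 = 1/6
((not Q and (P implies R)) implies ((Q iff R) implies R)) implies (((Q implies R) implies (R implies R)) and (P and (P and R))) = 1 implies 1/6 = 1/6
not ((not Q iff Q) implies (P implies Q)) iff (((not Q and (P implies R)) implies ((Q iff R) implies R)) implies (((Q implies R) implies (R implies R)) and (P and (P and R)))) = 0 iff 1/6 = 5/6

5/6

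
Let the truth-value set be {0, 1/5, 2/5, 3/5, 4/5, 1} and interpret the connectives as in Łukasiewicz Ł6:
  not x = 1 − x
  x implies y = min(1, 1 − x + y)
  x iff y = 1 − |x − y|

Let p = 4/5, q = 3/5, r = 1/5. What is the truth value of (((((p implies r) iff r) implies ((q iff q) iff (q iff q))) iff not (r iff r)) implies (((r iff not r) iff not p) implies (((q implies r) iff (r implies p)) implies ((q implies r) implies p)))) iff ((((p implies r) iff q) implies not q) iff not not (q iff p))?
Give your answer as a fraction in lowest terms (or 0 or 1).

4/5

p implies r = 4/5 implies 1/5 = 2/5
(p implies r) iff r = 2/5 iff 1/5 = 4/5
q iff q = 3/5 iff 3/5 = 1
q iff q = 3/5 iff 3/5 = 1
(q iff q) iff (q iff q) = 1 iff 1 = 1
((p implies r) iff r) implies ((q iff q) iff (q iff q)) = 4/5 implies 1 = 1
r iff r = 1/5 iff 1/5 = 1
not (r iff r) = not 1 = 0
(((p implies r) iff r) implies ((q iff q) iff (q iff q))) iff not (r iff r) = 1 iff 0 = 0
not r = not 1/5 = 4/5
r iff not r = 1/5 iff 4/5 = 2/5
not p = not 4/5 = 1/5
(r iff not r) iff not p = 2/5 iff 1/5 = 4/5
q implies r = 3/5 implies 1/5 = 3/5
r implies p = 1/5 implies 4/5 = 1
(q implies r) iff (r implies p) = 3/5 iff 1 = 3/5
q implies r = 3/5 implies 1/5 = 3/5
(q implies r) implies p = 3/5 implies 4/5 = 1
((q implies r) iff (r implies p)) implies ((q implies r) implies p) = 3/5 implies 1 = 1
((r iff not r) iff not p) implies (((q implies r) iff (r implies p)) implies ((q implies r) implies p)) = 4/5 implies 1 = 1
((((p implies r) iff r) implies ((q iff q) iff (q iff q))) iff not (r iff r)) implies (((r iff not r) iff not p) implies (((q implies r) iff (r implies p)) implies ((q implies r) implies p))) = 0 implies 1 = 1
p implies r = 4/5 implies 1/5 = 2/5
(p implies r) iff q = 2/5 iff 3/5 = 4/5
not q = not 3/5 = 2/5
((p implies r) iff q) implies not q = 4/5 implies 2/5 = 3/5
q iff p = 3/5 iff 4/5 = 4/5
not (q iff p) = not 4/5 = 1/5
not not (q iff p) = not 1/5 = 4/5
(((p implies r) iff q) implies not q) iff not not (q iff p) = 3/5 iff 4/5 = 4/5
(((((p implies r) iff r) implies ((q iff q) iff (q iff q))) iff not (r iff r)) implies (((r iff not r) iff not p) implies (((q implies r) iff (r implies p)) implies ((q implies r) implies p)))) iff ((((p implies r) iff q) implies not q) iff not not (q iff p)) = 1 iff 4/5 = 4/5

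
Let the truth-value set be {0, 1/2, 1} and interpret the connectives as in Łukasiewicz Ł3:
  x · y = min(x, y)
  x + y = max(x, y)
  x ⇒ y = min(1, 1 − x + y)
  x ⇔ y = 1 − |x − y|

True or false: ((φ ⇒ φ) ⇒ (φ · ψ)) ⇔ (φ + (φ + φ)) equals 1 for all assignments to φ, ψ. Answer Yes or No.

No

Counterexample: take φ = 1/2, ψ = 0.
φ ⇒ φ = 1/2 ⇒ 1/2 = 1
φ · ψ = 1/2 · 0 = 0
(φ ⇒ φ) ⇒ (φ · ψ) = 1 ⇒ 0 = 0
φ + φ = 1/2 + 1/2 = 1/2
φ + (φ + φ) = 1/2 + 1/2 = 1/2
((φ ⇒ φ) ⇒ (φ · ψ)) ⇔ (φ + (φ + φ)) = 0 ⇔ 1/2 = 1/2
This gives 1/2 ≠ 1.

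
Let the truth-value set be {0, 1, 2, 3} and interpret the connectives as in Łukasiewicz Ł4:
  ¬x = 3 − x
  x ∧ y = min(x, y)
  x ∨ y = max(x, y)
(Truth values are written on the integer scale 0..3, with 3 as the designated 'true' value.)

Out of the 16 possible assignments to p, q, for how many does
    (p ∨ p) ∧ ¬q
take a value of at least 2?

p = 0, q = 0 ↦ 0  <
p = 0, q = 1 ↦ 0  <
p = 0, q = 2 ↦ 0  <
p = 0, q = 3 ↦ 0  <
p = 1, q = 0 ↦ 1  <
p = 1, q = 1 ↦ 1  <
p = 1, q = 2 ↦ 1  <
p = 1, q = 3 ↦ 0  <
p = 2, q = 0 ↦ 2  ≥
p = 2, q = 1 ↦ 2  ≥
p = 2, q = 2 ↦ 1  <
p = 2, q = 3 ↦ 0  <
p = 3, q = 0 ↦ 3  ≥
p = 3, q = 1 ↦ 2  ≥
p = 3, q = 2 ↦ 1  <
p = 3, q = 3 ↦ 0  <
So 4 of the 16 assignments meet the threshold.

4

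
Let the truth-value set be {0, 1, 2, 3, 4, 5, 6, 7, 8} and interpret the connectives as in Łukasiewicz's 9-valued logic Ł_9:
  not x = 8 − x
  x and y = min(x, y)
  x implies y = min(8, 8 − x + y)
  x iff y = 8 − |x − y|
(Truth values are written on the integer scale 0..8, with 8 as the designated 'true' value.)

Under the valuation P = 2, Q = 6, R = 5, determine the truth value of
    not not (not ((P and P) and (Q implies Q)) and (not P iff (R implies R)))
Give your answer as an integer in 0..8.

P and P = 2 and 2 = 2
Q implies Q = 6 implies 6 = 8
(P and P) and (Q implies Q) = 2 and 8 = 2
not ((P and P) and (Q implies Q)) = not 2 = 6
not P = not 2 = 6
R implies R = 5 implies 5 = 8
not P iff (R implies R) = 6 iff 8 = 6
not ((P and P) and (Q implies Q)) and (not P iff (R implies R)) = 6 and 6 = 6
not (not ((P and P) and (Q implies Q)) and (not P iff (R implies R))) = not 6 = 2
not not (not ((P and P) and (Q implies Q)) and (not P iff (R implies R))) = not 2 = 6

6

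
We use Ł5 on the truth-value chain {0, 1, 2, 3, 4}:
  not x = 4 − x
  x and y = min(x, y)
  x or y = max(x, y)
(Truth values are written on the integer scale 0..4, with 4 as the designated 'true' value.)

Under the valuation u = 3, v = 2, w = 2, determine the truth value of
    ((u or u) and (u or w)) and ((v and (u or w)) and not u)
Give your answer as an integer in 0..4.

u or u = 3 or 3 = 3
u or w = 3 or 2 = 3
(u or u) and (u or w) = 3 and 3 = 3
u or w = 3 or 2 = 3
v and (u or w) = 2 and 3 = 2
not u = not 3 = 1
(v and (u or w)) and not u = 2 and 1 = 1
((u or u) and (u or w)) and ((v and (u or w)) and not u) = 3 and 1 = 1

1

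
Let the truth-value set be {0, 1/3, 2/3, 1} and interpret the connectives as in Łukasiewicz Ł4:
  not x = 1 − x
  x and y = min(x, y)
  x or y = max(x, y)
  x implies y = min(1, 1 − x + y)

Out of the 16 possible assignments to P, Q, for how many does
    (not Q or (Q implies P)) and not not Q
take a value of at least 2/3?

P = 0, Q = 0 ↦ 0  <
P = 0, Q = 1/3 ↦ 1/3  <
P = 0, Q = 2/3 ↦ 1/3  <
P = 0, Q = 1 ↦ 0  <
P = 1/3, Q = 0 ↦ 0  <
P = 1/3, Q = 1/3 ↦ 1/3  <
P = 1/3, Q = 2/3 ↦ 2/3  ≥
P = 1/3, Q = 1 ↦ 1/3  <
P = 2/3, Q = 0 ↦ 0  <
P = 2/3, Q = 1/3 ↦ 1/3  <
P = 2/3, Q = 2/3 ↦ 2/3  ≥
P = 2/3, Q = 1 ↦ 2/3  ≥
P = 1, Q = 0 ↦ 0  <
P = 1, Q = 1/3 ↦ 1/3  <
P = 1, Q = 2/3 ↦ 2/3  ≥
P = 1, Q = 1 ↦ 1  ≥
So 5 of the 16 assignments meet the threshold.

5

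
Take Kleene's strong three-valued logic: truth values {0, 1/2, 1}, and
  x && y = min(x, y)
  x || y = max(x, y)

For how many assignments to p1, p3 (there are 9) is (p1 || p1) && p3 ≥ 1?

1

p1 = 0, p3 = 0 ↦ 0  <
p1 = 0, p3 = 1/2 ↦ 0  <
p1 = 0, p3 = 1 ↦ 0  <
p1 = 1/2, p3 = 0 ↦ 0  <
p1 = 1/2, p3 = 1/2 ↦ 1/2  <
p1 = 1/2, p3 = 1 ↦ 1/2  <
p1 = 1, p3 = 0 ↦ 0  <
p1 = 1, p3 = 1/2 ↦ 1/2  <
p1 = 1, p3 = 1 ↦ 1  ≥
So 1 of the 9 assignments meets the threshold.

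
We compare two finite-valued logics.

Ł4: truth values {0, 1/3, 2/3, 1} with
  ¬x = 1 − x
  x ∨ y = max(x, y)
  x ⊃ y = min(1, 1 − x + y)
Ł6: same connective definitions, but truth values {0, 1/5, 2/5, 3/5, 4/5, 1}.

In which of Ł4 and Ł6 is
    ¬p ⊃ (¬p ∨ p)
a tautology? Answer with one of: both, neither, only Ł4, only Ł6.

both

In Ł4: every assignment gives 1 — tautology.
In Ł6: every assignment gives 1 — tautology.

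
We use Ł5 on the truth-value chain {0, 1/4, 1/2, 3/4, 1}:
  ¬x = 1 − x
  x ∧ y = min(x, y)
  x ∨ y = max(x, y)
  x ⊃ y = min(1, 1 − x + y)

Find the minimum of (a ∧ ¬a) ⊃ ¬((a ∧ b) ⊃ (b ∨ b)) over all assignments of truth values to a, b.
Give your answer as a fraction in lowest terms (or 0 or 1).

Take a = 1/2, b = 0:
¬a = ¬1/2 = 1/2
a ∧ ¬a = 1/2 ∧ 1/2 = 1/2
a ∧ b = 1/2 ∧ 0 = 0
b ∨ b = 0 ∨ 0 = 0
(a ∧ b) ⊃ (b ∨ b) = 0 ⊃ 0 = 1
¬((a ∧ b) ⊃ (b ∨ b)) = ¬1 = 0
(a ∧ ¬a) ⊃ ¬((a ∧ b) ⊃ (b ∨ b)) = 1/2 ⊃ 0 = 1/2
No assignment yields a value below 1/2, so this is the minimum.

1/2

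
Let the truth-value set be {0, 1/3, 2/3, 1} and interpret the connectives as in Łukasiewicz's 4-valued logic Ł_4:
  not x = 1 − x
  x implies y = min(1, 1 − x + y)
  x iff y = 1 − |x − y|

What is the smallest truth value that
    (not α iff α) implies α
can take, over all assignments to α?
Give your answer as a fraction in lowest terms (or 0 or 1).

2/3

Take α = 1/3:
not α = not 1/3 = 2/3
not α iff α = 2/3 iff 1/3 = 2/3
(not α iff α) implies α = 2/3 implies 1/3 = 2/3
No assignment yields a value below 2/3, so this is the minimum.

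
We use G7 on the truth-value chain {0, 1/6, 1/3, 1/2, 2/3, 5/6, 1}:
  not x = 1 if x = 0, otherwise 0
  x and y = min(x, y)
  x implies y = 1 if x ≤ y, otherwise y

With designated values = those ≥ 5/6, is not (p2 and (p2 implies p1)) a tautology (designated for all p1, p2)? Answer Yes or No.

No

Counterexample: take p1 = 1/6, p2 = 1/6.
p2 implies p1 = 1/6 implies 1/6 = 1
p2 and (p2 implies p1) = 1/6 and 1 = 1/6
not (p2 and (p2 implies p1)) = not 1/6 = 0
This gives 0, which is below 5/6.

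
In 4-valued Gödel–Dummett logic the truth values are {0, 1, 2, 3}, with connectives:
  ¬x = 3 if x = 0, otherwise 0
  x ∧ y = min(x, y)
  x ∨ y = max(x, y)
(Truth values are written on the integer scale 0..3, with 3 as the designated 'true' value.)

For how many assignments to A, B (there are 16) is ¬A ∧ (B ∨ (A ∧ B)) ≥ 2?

A = 0, B = 0 ↦ 0  <
A = 0, B = 1 ↦ 1  <
A = 0, B = 2 ↦ 2  ≥
A = 0, B = 3 ↦ 3  ≥
A = 1, B = 0 ↦ 0  <
A = 1, B = 1 ↦ 0  <
A = 1, B = 2 ↦ 0  <
A = 1, B = 3 ↦ 0  <
A = 2, B = 0 ↦ 0  <
A = 2, B = 1 ↦ 0  <
A = 2, B = 2 ↦ 0  <
A = 2, B = 3 ↦ 0  <
A = 3, B = 0 ↦ 0  <
A = 3, B = 1 ↦ 0  <
A = 3, B = 2 ↦ 0  <
A = 3, B = 3 ↦ 0  <
So 2 of the 16 assignments meet the threshold.

2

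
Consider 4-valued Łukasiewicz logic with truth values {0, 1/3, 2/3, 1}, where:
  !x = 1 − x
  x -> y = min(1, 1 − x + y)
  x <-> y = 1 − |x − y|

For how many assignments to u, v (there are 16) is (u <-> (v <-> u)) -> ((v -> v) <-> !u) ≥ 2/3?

12

u = 0, v = 0 ↦ 1  ≥
u = 0, v = 1/3 ↦ 1  ≥
u = 0, v = 2/3 ↦ 1  ≥
u = 0, v = 1 ↦ 1  ≥
u = 1/3, v = 0 ↦ 1  ≥
u = 1/3, v = 1/3 ↦ 1  ≥
u = 1/3, v = 2/3 ↦ 1  ≥
u = 1/3, v = 1 ↦ 2/3  ≥
u = 2/3, v = 0 ↦ 2/3  ≥
u = 2/3, v = 1/3 ↦ 1/3  <
u = 2/3, v = 2/3 ↦ 2/3  ≥
u = 2/3, v = 1 ↦ 1/3  <
u = 1, v = 0 ↦ 1  ≥
u = 1, v = 1/3 ↦ 2/3  ≥
u = 1, v = 2/3 ↦ 1/3  <
u = 1, v = 1 ↦ 0  <
So 12 of the 16 assignments meet the threshold.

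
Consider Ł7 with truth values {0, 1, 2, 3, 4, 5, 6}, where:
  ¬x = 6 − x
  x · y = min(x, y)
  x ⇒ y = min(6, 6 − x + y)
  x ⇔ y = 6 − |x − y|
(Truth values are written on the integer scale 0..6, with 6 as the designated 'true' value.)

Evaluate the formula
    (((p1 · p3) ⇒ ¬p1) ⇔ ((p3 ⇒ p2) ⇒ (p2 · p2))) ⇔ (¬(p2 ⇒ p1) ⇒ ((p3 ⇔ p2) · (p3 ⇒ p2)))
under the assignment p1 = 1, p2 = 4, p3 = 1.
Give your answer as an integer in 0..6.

p1 · p3 = 1 · 1 = 1
¬p1 = ¬1 = 5
(p1 · p3) ⇒ ¬p1 = 1 ⇒ 5 = 6
p3 ⇒ p2 = 1 ⇒ 4 = 6
p2 · p2 = 4 · 4 = 4
(p3 ⇒ p2) ⇒ (p2 · p2) = 6 ⇒ 4 = 4
((p1 · p3) ⇒ ¬p1) ⇔ ((p3 ⇒ p2) ⇒ (p2 · p2)) = 6 ⇔ 4 = 4
p2 ⇒ p1 = 4 ⇒ 1 = 3
¬(p2 ⇒ p1) = ¬3 = 3
p3 ⇔ p2 = 1 ⇔ 4 = 3
p3 ⇒ p2 = 1 ⇒ 4 = 6
(p3 ⇔ p2) · (p3 ⇒ p2) = 3 · 6 = 3
¬(p2 ⇒ p1) ⇒ ((p3 ⇔ p2) · (p3 ⇒ p2)) = 3 ⇒ 3 = 6
(((p1 · p3) ⇒ ¬p1) ⇔ ((p3 ⇒ p2) ⇒ (p2 · p2))) ⇔ (¬(p2 ⇒ p1) ⇒ ((p3 ⇔ p2) · (p3 ⇒ p2))) = 4 ⇔ 6 = 4

4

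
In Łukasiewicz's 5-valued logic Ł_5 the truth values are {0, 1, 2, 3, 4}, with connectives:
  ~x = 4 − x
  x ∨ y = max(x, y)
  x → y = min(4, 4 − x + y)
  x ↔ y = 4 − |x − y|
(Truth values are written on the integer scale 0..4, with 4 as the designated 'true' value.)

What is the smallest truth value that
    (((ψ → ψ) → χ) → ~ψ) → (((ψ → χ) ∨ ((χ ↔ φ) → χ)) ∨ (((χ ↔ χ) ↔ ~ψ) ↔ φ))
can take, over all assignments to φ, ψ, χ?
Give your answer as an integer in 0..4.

Take φ = 0, ψ = 2, χ = 0:
ψ → ψ = 2 → 2 = 4
(ψ → ψ) → χ = 4 → 0 = 0
~ψ = ~2 = 2
((ψ → ψ) → χ) → ~ψ = 0 → 2 = 4
ψ → χ = 2 → 0 = 2
χ ↔ φ = 0 ↔ 0 = 4
(χ ↔ φ) → χ = 4 → 0 = 0
(ψ → χ) ∨ ((χ ↔ φ) → χ) = 2 ∨ 0 = 2
χ ↔ χ = 0 ↔ 0 = 4
~ψ = ~2 = 2
(χ ↔ χ) ↔ ~ψ = 4 ↔ 2 = 2
((χ ↔ χ) ↔ ~ψ) ↔ φ = 2 ↔ 0 = 2
((ψ → χ) ∨ ((χ ↔ φ) → χ)) ∨ (((χ ↔ χ) ↔ ~ψ) ↔ φ) = 2 ∨ 2 = 2
(((ψ → ψ) → χ) → ~ψ) → (((ψ → χ) ∨ ((χ ↔ φ) → χ)) ∨ (((χ ↔ χ) ↔ ~ψ) ↔ φ)) = 4 → 2 = 2
No assignment yields a value below 2, so this is the minimum.

2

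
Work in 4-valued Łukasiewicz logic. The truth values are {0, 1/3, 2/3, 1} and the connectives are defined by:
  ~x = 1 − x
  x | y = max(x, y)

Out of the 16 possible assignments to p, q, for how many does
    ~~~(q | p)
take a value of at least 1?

1

p = 0, q = 0 ↦ 1  ≥
p = 0, q = 1/3 ↦ 2/3  <
p = 0, q = 2/3 ↦ 1/3  <
p = 0, q = 1 ↦ 0  <
p = 1/3, q = 0 ↦ 2/3  <
p = 1/3, q = 1/3 ↦ 2/3  <
p = 1/3, q = 2/3 ↦ 1/3  <
p = 1/3, q = 1 ↦ 0  <
p = 2/3, q = 0 ↦ 1/3  <
p = 2/3, q = 1/3 ↦ 1/3  <
p = 2/3, q = 2/3 ↦ 1/3  <
p = 2/3, q = 1 ↦ 0  <
p = 1, q = 0 ↦ 0  <
p = 1, q = 1/3 ↦ 0  <
p = 1, q = 2/3 ↦ 0  <
p = 1, q = 1 ↦ 0  <
So 1 of the 16 assignments meets the threshold.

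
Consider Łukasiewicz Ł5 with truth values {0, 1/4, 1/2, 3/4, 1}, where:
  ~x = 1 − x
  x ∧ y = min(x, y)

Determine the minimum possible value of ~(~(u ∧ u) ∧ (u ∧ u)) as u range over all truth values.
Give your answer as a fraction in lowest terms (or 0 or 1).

Take u = 1/2:
u ∧ u = 1/2 ∧ 1/2 = 1/2
~(u ∧ u) = ~1/2 = 1/2
u ∧ u = 1/2 ∧ 1/2 = 1/2
~(u ∧ u) ∧ (u ∧ u) = 1/2 ∧ 1/2 = 1/2
~(~(u ∧ u) ∧ (u ∧ u)) = ~1/2 = 1/2
No assignment yields a value below 1/2, so this is the minimum.

1/2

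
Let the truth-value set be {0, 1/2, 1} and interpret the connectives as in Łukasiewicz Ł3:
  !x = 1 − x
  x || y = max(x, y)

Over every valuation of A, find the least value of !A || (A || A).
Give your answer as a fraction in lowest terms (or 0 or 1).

Take A = 1/2:
!A = !1/2 = 1/2
A || A = 1/2 || 1/2 = 1/2
!A || (A || A) = 1/2 || 1/2 = 1/2
No assignment yields a value below 1/2, so this is the minimum.

1/2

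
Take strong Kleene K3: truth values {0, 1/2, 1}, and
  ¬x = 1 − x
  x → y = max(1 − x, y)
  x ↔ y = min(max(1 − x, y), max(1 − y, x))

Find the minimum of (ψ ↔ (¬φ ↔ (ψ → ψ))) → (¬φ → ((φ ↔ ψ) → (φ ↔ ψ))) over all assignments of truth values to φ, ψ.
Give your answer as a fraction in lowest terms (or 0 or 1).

Take φ = 0, ψ = 1/2:
¬φ = ¬0 = 1
ψ → ψ = 1/2 → 1/2 = 1/2
¬φ ↔ (ψ → ψ) = 1 ↔ 1/2 = 1/2
ψ ↔ (¬φ ↔ (ψ → ψ)) = 1/2 ↔ 1/2 = 1/2
¬φ = ¬0 = 1
φ ↔ ψ = 0 ↔ 1/2 = 1/2
φ ↔ ψ = 0 ↔ 1/2 = 1/2
(φ ↔ ψ) → (φ ↔ ψ) = 1/2 → 1/2 = 1/2
¬φ → ((φ ↔ ψ) → (φ ↔ ψ)) = 1 → 1/2 = 1/2
(ψ ↔ (¬φ ↔ (ψ → ψ))) → (¬φ → ((φ ↔ ψ) → (φ ↔ ψ))) = 1/2 → 1/2 = 1/2
No assignment yields a value below 1/2, so this is the minimum.

1/2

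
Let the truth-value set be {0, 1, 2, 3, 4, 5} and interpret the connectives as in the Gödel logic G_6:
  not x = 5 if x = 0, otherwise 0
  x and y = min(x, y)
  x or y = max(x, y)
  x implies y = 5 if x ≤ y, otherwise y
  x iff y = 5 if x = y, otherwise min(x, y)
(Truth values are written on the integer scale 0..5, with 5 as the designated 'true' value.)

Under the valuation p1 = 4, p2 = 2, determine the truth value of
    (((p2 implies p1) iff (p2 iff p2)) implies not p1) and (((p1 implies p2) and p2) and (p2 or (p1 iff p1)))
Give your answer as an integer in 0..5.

0

p2 implies p1 = 2 implies 4 = 5
p2 iff p2 = 2 iff 2 = 5
(p2 implies p1) iff (p2 iff p2) = 5 iff 5 = 5
not p1 = not 4 = 0
((p2 implies p1) iff (p2 iff p2)) implies not p1 = 5 implies 0 = 0
p1 implies p2 = 4 implies 2 = 2
(p1 implies p2) and p2 = 2 and 2 = 2
p1 iff p1 = 4 iff 4 = 5
p2 or (p1 iff p1) = 2 or 5 = 5
((p1 implies p2) and p2) and (p2 or (p1 iff p1)) = 2 and 5 = 2
(((p2 implies p1) iff (p2 iff p2)) implies not p1) and (((p1 implies p2) and p2) and (p2 or (p1 iff p1))) = 0 and 2 = 0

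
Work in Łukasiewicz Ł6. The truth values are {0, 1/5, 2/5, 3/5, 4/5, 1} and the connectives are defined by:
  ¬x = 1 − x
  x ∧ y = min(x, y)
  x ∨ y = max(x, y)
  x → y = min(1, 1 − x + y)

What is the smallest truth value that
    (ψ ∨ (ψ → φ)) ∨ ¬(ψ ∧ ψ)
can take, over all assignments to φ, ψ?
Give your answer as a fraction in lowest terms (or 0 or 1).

3/5

Take φ = 0, ψ = 2/5:
ψ → φ = 2/5 → 0 = 3/5
ψ ∨ (ψ → φ) = 2/5 ∨ 3/5 = 3/5
ψ ∧ ψ = 2/5 ∧ 2/5 = 2/5
¬(ψ ∧ ψ) = ¬2/5 = 3/5
(ψ ∨ (ψ → φ)) ∨ ¬(ψ ∧ ψ) = 3/5 ∨ 3/5 = 3/5
No assignment yields a value below 3/5, so this is the minimum.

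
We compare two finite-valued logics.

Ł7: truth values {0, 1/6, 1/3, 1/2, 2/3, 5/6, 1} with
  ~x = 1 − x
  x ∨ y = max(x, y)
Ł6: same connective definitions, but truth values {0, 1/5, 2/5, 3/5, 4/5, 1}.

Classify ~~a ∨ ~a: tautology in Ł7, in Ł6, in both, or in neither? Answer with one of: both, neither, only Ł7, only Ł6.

In Ł7: at a = 1/6 the value is 5/6 — not a tautology.
In Ł6: at a = 1/5 the value is 4/5 — not a tautology.

neither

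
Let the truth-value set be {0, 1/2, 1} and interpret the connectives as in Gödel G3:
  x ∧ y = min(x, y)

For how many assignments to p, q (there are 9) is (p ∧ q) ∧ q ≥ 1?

1

p = 0, q = 0 ↦ 0  <
p = 0, q = 1/2 ↦ 0  <
p = 0, q = 1 ↦ 0  <
p = 1/2, q = 0 ↦ 0  <
p = 1/2, q = 1/2 ↦ 1/2  <
p = 1/2, q = 1 ↦ 1/2  <
p = 1, q = 0 ↦ 0  <
p = 1, q = 1/2 ↦ 1/2  <
p = 1, q = 1 ↦ 1  ≥
So 1 of the 9 assignments meets the threshold.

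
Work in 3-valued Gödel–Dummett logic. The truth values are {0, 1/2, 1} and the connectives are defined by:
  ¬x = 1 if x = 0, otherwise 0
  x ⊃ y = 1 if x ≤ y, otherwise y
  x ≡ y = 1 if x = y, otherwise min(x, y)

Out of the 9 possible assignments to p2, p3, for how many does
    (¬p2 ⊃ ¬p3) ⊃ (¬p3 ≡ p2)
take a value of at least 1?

3

p2 = 0, p3 = 0 ↦ 0  <
p2 = 0, p3 = 1/2 ↦ 1  ≥
p2 = 0, p3 = 1 ↦ 1  ≥
p2 = 1/2, p3 = 0 ↦ 1/2  <
p2 = 1/2, p3 = 1/2 ↦ 0  <
p2 = 1/2, p3 = 1 ↦ 0  <
p2 = 1, p3 = 0 ↦ 1  ≥
p2 = 1, p3 = 1/2 ↦ 0  <
p2 = 1, p3 = 1 ↦ 0  <
So 3 of the 9 assignments meet the threshold.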